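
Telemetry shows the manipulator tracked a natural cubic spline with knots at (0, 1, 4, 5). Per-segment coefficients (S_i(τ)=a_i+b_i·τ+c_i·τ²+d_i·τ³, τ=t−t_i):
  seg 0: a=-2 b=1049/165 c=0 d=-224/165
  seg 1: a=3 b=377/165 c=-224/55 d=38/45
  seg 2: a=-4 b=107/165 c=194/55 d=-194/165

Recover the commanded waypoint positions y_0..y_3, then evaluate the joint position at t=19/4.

y_0 = S_0(0) = a_0 = -2
y_1 = S_1(0) = a_1 = 3
y_2 = S_2(0) = a_2 = -4
y_3 = S_2(1) = -1
t_q=19/4 is in segment 2 (τ=3/4); S_2(τ)=-713/352

y_0=-2 y_1=3 y_2=-4 y_3=-1
S(19/4) = -713/352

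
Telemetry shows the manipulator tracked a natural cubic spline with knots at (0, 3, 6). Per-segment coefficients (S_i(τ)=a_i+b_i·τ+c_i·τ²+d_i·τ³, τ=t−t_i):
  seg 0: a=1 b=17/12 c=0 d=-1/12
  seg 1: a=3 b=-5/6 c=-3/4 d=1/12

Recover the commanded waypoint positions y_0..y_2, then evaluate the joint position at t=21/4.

y_0=1 y_1=3 y_2=-4
S(21/4) = -441/256

y_0 = S_0(0) = a_0 = 1
y_1 = S_1(0) = a_1 = 3
y_2 = S_1(3) = -4
t_q=21/4 is in segment 1 (τ=9/4); S_1(τ)=-441/256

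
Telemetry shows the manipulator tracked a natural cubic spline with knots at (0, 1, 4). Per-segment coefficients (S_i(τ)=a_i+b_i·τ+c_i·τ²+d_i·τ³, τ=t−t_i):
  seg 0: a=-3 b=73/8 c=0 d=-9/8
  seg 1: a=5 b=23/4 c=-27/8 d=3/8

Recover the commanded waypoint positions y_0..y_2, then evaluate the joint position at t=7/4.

y_0=-3 y_1=5 y_2=2
S(7/4) = 3877/512

y_0 = S_0(0) = a_0 = -3
y_1 = S_1(0) = a_1 = 5
y_2 = S_1(3) = 2
t_q=7/4 is in segment 1 (τ=3/4); S_1(τ)=3877/512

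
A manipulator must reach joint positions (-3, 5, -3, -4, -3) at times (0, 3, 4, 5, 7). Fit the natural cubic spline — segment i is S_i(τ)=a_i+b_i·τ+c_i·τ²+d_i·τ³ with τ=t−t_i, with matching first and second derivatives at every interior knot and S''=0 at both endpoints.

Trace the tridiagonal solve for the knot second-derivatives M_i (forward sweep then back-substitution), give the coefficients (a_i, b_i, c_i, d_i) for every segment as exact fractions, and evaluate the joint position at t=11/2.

  seg 0: a=-3 b=7993/1068 c=0 d=-1715/3204
  seg 1: a=5 b=-3721/534 c=-1715/356 d=4043/1068
  seg 2: a=-3 b=-5603/1068 c=582/89 d=-2449/1068
  seg 3: a=-4 b=509/534 c=-121/356 d=121/2136
S(11/2) = -20513/5696

Δ: Δ0=8/3, Δ1=-8, Δ2=-1, Δ3=1/2
row 1: diag=8, rhs=-64; c'=1/8, d'=-8
row 2: denom=4−1·1/8=31/8; d'=(42−1·-8)/(31/8)=400/31
row 3: denom=6−1·8/31=178/31; d'=(9−1·400/31)/(178/31)=-121/178
back: M3=-121/178
back: M2=400/31−8/31·-121/178=1164/89
back: M1=-8−1/8·1164/89=-1715/178
M: M0=0, M1=-1715/178, M2=1164/89, M3=-121/178, M4=0
seg 0: a=-3, c=M0/2=0, d=(M1−M0)/(6·3)=-1715/3204, b=Δ0−h0·(2M0+M1)/6=7993/1068
seg 1: a=5, c=M1/2=-1715/356, d=(M2−M1)/(6·1)=4043/1068, b=Δ1−h1·(2M1+M2)/6=-3721/534
seg 2: a=-3, c=M2/2=582/89, d=(M3−M2)/(6·1)=-2449/1068, b=Δ2−h2·(2M2+M3)/6=-5603/1068
seg 3: a=-4, c=M3/2=-121/356, d=(M4−M3)/(6·2)=121/2136, b=Δ3−h3·(2M3+M4)/6=509/534
t_q=11/2 → seg 3, τ=1/2; S=-4+509/534·τ+-121/356·τ²+121/2136·τ³=-20513/5696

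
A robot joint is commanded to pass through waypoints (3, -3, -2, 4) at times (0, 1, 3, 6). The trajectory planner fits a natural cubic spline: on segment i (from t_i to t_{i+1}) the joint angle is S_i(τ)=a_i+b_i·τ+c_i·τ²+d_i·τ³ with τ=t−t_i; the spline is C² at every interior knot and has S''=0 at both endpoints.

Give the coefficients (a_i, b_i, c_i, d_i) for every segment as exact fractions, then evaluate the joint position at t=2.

  seg 0: a=3 b=-199/28 c=0 d=31/28
  seg 1: a=-3 b=-53/14 c=93/28 d=-33/56
  seg 2: a=-2 b=17/7 c=-3/14 d=1/42
S(2) = -227/56

Δ: Δ0=-6, Δ1=1/2, Δ2=2
row 1: diag=6, rhs=39; c'=1/3, d'=13/2
row 2: denom=10−2·1/3=28/3; d'=(9−2·13/2)/(28/3)=-3/7
back: M2=-3/7
back: M1=13/2−1/3·-3/7=93/14
M: M0=0, M1=93/14, M2=-3/7, M3=0
seg 0: a=3, c=M0/2=0, d=(M1−M0)/(6·1)=31/28, b=Δ0−h0·(2M0+M1)/6=-199/28
seg 1: a=-3, c=M1/2=93/28, d=(M2−M1)/(6·2)=-33/56, b=Δ1−h1·(2M1+M2)/6=-53/14
seg 2: a=-2, c=M2/2=-3/14, d=(M3−M2)/(6·3)=1/42, b=Δ2−h2·(2M2+M3)/6=17/7
t_q=2 → seg 1, τ=1; S=-3+-53/14·τ+93/28·τ²+-33/56·τ³=-227/56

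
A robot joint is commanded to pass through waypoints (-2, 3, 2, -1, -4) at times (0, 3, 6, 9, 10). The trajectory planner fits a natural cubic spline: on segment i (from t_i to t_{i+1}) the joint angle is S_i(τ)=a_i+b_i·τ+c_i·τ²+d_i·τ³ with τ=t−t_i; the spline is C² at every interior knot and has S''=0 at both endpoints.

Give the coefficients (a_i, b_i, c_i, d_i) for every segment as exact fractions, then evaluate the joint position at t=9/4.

  seg 0: a=-2 b=179/81 c=0 d=-44/729
  seg 1: a=3 b=47/81 c=-44/81 d=58/729
  seg 2: a=2 b=-43/81 c=14/81 d=-80/729
  seg 3: a=-1 b=-199/81 c=-22/27 d=22/81
S(9/4) = 329/144

Δ: Δ0=5/3, Δ1=-1/3, Δ2=-1, Δ3=-3
row 1: diag=12, rhs=-12; c'=1/4, d'=-1
row 2: denom=12−3·1/4=45/4; d'=(-4−3·-1)/(45/4)=-4/45
row 3: denom=8−3·4/15=36/5; d'=(-12−3·-4/45)/(36/5)=-44/27
back: M3=-44/27
back: M2=-4/45−4/15·-44/27=28/81
back: M1=-1−1/4·28/81=-88/81
M: M0=0, M1=-88/81, M2=28/81, M3=-44/27, M4=0
seg 0: a=-2, c=M0/2=0, d=(M1−M0)/(6·3)=-44/729, b=Δ0−h0·(2M0+M1)/6=179/81
seg 1: a=3, c=M1/2=-44/81, d=(M2−M1)/(6·3)=58/729, b=Δ1−h1·(2M1+M2)/6=47/81
seg 2: a=2, c=M2/2=14/81, d=(M3−M2)/(6·3)=-80/729, b=Δ2−h2·(2M2+M3)/6=-43/81
seg 3: a=-1, c=M3/2=-22/27, d=(M4−M3)/(6·1)=22/81, b=Δ3−h3·(2M3+M4)/6=-199/81
t_q=9/4 → seg 0, τ=9/4; S=-2+179/81·τ+0·τ²+-44/729·τ³=329/144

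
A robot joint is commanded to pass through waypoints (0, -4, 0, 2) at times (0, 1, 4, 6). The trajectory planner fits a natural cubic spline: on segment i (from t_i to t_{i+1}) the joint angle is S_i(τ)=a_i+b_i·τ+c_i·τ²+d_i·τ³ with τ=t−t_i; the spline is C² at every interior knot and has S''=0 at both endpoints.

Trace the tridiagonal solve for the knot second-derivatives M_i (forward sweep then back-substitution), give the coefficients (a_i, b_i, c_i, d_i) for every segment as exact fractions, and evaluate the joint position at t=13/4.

  seg 0: a=0 b=-1015/213 c=0 d=163/213
  seg 1: a=-4 b=-526/213 c=163/71 d=-73/213
  seg 2: a=0 b=437/213 c=-56/71 d=28/213
S(13/4) = -8351/4544

Δ: Δ0=-4, Δ1=4/3, Δ2=1
row 1: diag=8, rhs=32; c'=3/8, d'=4
row 2: denom=10−3·3/8=71/8; d'=(-2−3·4)/(71/8)=-112/71
back: M2=-112/71
back: M1=4−3/8·-112/71=326/71
M: M0=0, M1=326/71, M2=-112/71, M3=0
seg 0: a=0, c=M0/2=0, d=(M1−M0)/(6·1)=163/213, b=Δ0−h0·(2M0+M1)/6=-1015/213
seg 1: a=-4, c=M1/2=163/71, d=(M2−M1)/(6·3)=-73/213, b=Δ1−h1·(2M1+M2)/6=-526/213
seg 2: a=0, c=M2/2=-56/71, d=(M3−M2)/(6·2)=28/213, b=Δ2−h2·(2M2+M3)/6=437/213
t_q=13/4 → seg 1, τ=9/4; S=-4+-526/213·τ+163/71·τ²+-73/213·τ³=-8351/4544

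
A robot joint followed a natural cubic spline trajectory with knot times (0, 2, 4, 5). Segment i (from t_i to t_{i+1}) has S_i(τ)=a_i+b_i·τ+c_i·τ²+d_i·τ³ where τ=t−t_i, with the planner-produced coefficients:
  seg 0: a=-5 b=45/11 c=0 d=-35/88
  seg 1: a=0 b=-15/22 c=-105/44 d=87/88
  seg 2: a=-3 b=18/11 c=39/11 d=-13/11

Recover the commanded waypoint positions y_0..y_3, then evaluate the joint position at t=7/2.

y_0 = S_0(0) = a_0 = -5
y_1 = S_1(0) = a_1 = 0
y_2 = S_2(0) = a_2 = -3
y_3 = S_2(1) = 1
t_q=7/2 is in segment 1 (τ=3/2); S_1(τ)=-2151/704

y_0=-5 y_1=0 y_2=-3 y_3=1
S(7/2) = -2151/704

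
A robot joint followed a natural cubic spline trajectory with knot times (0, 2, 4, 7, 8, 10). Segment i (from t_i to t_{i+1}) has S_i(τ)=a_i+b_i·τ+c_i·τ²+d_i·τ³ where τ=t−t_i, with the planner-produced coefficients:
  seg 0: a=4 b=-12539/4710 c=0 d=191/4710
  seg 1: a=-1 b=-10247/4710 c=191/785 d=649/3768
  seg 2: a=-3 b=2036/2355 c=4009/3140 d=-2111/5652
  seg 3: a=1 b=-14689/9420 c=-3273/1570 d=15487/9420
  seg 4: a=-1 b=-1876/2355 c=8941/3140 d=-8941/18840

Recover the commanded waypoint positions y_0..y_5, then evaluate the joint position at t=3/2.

y_0 = S_0(0) = a_0 = 4
y_1 = S_1(0) = a_1 = -1
y_2 = S_2(0) = a_2 = -3
y_3 = S_3(0) = a_3 = 1
y_4 = S_4(0) = a_4 = -1
y_5 = S_4(2) = 5
t_q=3/2 is in segment 0 (τ=3/2); S_0(τ)=1803/12560

y_0=4 y_1=-1 y_2=-3 y_3=1 y_4=-1 y_5=5
S(3/2) = 1803/12560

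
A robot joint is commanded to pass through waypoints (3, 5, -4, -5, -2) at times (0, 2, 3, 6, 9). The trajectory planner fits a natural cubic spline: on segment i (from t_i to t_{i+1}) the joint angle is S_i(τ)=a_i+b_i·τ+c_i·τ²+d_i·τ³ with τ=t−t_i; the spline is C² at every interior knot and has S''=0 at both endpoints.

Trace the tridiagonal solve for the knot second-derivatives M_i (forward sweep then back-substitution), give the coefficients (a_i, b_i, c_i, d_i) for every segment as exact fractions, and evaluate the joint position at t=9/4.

  seg 0: a=3 b=245/51 c=0 d=-97/102
  seg 1: a=5 b=-337/51 c=-97/17 d=169/51
  seg 2: a=-4 b=-412/51 c=72/17 d=-253/459
  seg 3: a=-5 b=125/51 c=-37/51 d=37/459
S(9/4) = 3311/1088

Δ: Δ0=1, Δ1=-9, Δ2=-1/3, Δ3=1
row 1: diag=6, rhs=-60; c'=1/6, d'=-10
row 2: denom=8−1·1/6=47/6; d'=(52−1·-10)/(47/6)=372/47
row 3: denom=12−3·18/47=510/47; d'=(8−3·372/47)/(510/47)=-74/51
back: M3=-74/51
back: M2=372/47−18/47·-74/51=144/17
back: M1=-10−1/6·144/17=-194/17
M: M0=0, M1=-194/17, M2=144/17, M3=-74/51, M4=0
seg 0: a=3, c=M0/2=0, d=(M1−M0)/(6·2)=-97/102, b=Δ0−h0·(2M0+M1)/6=245/51
seg 1: a=5, c=M1/2=-97/17, d=(M2−M1)/(6·1)=169/51, b=Δ1−h1·(2M1+M2)/6=-337/51
seg 2: a=-4, c=M2/2=72/17, d=(M3−M2)/(6·3)=-253/459, b=Δ2−h2·(2M2+M3)/6=-412/51
seg 3: a=-5, c=M3/2=-37/51, d=(M4−M3)/(6·3)=37/459, b=Δ3−h3·(2M3+M4)/6=125/51
t_q=9/4 → seg 1, τ=1/4; S=5+-337/51·τ+-97/17·τ²+169/51·τ³=3311/1088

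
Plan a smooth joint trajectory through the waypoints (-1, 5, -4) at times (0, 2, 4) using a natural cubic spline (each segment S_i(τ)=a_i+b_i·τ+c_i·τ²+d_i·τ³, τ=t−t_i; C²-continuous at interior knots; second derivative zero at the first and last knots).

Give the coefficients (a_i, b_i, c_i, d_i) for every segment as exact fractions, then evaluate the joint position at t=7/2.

  seg 0: a=-1 b=39/8 c=0 d=-15/32
  seg 1: a=5 b=-3/4 c=-45/16 d=15/32
S(7/2) = -223/256

Δ: Δ0=3, Δ1=-9/2
row 1: diag=8, rhs=-45; c'=1/4, d'=-45/8
back: M1=-45/8
M: M0=0, M1=-45/8, M2=0
seg 0: a=-1, c=M0/2=0, d=(M1−M0)/(6·2)=-15/32, b=Δ0−h0·(2M0+M1)/6=39/8
seg 1: a=5, c=M1/2=-45/16, d=(M2−M1)/(6·2)=15/32, b=Δ1−h1·(2M1+M2)/6=-3/4
t_q=7/2 → seg 1, τ=3/2; S=5+-3/4·τ+-45/16·τ²+15/32·τ³=-223/256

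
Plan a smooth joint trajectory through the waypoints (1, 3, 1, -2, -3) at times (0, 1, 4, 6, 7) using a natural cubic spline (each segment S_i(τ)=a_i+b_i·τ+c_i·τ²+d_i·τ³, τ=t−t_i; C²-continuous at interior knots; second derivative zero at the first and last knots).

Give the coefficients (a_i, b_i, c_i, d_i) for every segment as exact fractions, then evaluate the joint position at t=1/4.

Δ: Δ0=2, Δ1=-2/3, Δ2=-3/2, Δ3=-1
row 1: diag=8, rhs=-16; c'=3/8, d'=-2
row 2: denom=10−3·3/8=71/8; d'=(-5−3·-2)/(71/8)=8/71
row 3: denom=6−2·16/71=394/71; d'=(3−2·8/71)/(394/71)=1/2
back: M3=1/2
back: M2=8/71−16/71·1/2=0
back: M1=-2−3/8·0=-2
M: M0=0, M1=-2, M2=0, M3=1/2, M4=0
seg 0: a=1, c=M0/2=0, d=(M1−M0)/(6·1)=-1/3, b=Δ0−h0·(2M0+M1)/6=7/3
seg 1: a=3, c=M1/2=-1, d=(M2−M1)/(6·3)=1/9, b=Δ1−h1·(2M1+M2)/6=4/3
seg 2: a=1, c=M2/2=0, d=(M3−M2)/(6·2)=1/24, b=Δ2−h2·(2M2+M3)/6=-5/3
seg 3: a=-2, c=M3/2=1/4, d=(M4−M3)/(6·1)=-1/12, b=Δ3−h3·(2M3+M4)/6=-7/6
t_q=1/4 → seg 0, τ=1/4; S=1+7/3·τ+0·τ²+-1/3·τ³=101/64

  seg 0: a=1 b=7/3 c=0 d=-1/3
  seg 1: a=3 b=4/3 c=-1 d=1/9
  seg 2: a=1 b=-5/3 c=0 d=1/24
  seg 3: a=-2 b=-7/6 c=1/4 d=-1/12
S(1/4) = 101/64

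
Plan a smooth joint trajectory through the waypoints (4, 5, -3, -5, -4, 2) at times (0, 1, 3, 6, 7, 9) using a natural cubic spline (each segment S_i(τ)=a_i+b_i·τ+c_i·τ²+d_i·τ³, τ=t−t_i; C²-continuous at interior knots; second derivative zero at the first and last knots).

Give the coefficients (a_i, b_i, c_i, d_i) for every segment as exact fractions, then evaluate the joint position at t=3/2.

Δ: Δ0=1, Δ1=-4, Δ2=-2/3, Δ3=1, Δ4=3
row 1: diag=6, rhs=-30; c'=1/3, d'=-5
row 2: denom=10−2·1/3=28/3; d'=(20−2·-5)/(28/3)=45/14
row 3: denom=8−3·9/28=197/28; d'=(10−3·45/14)/(197/28)=10/197
row 4: denom=6−1·28/197=1154/197; d'=(12−1·10/197)/(1154/197)=1177/577
back: M4=1177/577
back: M3=10/197−28/197·1177/577=-138/577
back: M2=45/14−9/28·-138/577=1899/577
back: M1=-5−1/3·1899/577=-3518/577
M: M0=0, M1=-3518/577, M2=1899/577, M3=-138/577, M4=1177/577, M5=0
seg 0: a=4, c=M0/2=0, d=(M1−M0)/(6·1)=-1759/1731, b=Δ0−h0·(2M0+M1)/6=3490/1731
seg 1: a=5, c=M1/2=-1759/577, d=(M2−M1)/(6·2)=5417/6924, b=Δ1−h1·(2M1+M2)/6=-1787/1731
seg 2: a=-3, c=M2/2=1899/1154, d=(M3−M2)/(6·3)=-679/3462, b=Δ2−h2·(2M2+M3)/6=-6644/1731
seg 3: a=-5, c=M3/2=-69/577, d=(M4−M3)/(6·1)=1315/3462, b=Δ3−h3·(2M3+M4)/6=2561/3462
seg 4: a=-4, c=M4/2=1177/1154, d=(M5−M4)/(6·2)=-1177/6924, b=Δ4−h4·(2M4+M5)/6=2839/1731
t_q=3/2 → seg 1, τ=1/2; S=5+-1787/1731·τ+-1759/577·τ²+5417/6924·τ³=70523/18464

  seg 0: a=4 b=3490/1731 c=0 d=-1759/1731
  seg 1: a=5 b=-1787/1731 c=-1759/577 d=5417/6924
  seg 2: a=-3 b=-6644/1731 c=1899/1154 d=-679/3462
  seg 3: a=-5 b=2561/3462 c=-69/577 d=1315/3462
  seg 4: a=-4 b=2839/1731 c=1177/1154 d=-1177/6924
S(3/2) = 70523/18464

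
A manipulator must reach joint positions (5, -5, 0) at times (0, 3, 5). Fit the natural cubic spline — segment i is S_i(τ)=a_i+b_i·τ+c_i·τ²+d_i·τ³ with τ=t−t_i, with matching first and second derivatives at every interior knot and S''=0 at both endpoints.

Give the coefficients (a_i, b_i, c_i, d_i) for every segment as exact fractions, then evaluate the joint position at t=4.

Δ: Δ0=-10/3, Δ1=5/2
row 1: diag=10, rhs=35; c'=1/5, d'=7/2
back: M1=7/2
M: M0=0, M1=7/2, M2=0
seg 0: a=5, c=M0/2=0, d=(M1−M0)/(6·3)=7/36, b=Δ0−h0·(2M0+M1)/6=-61/12
seg 1: a=-5, c=M1/2=7/4, d=(M2−M1)/(6·2)=-7/24, b=Δ1−h1·(2M1+M2)/6=1/6
t_q=4 → seg 1, τ=1; S=-5+1/6·τ+7/4·τ²+-7/24·τ³=-27/8

  seg 0: a=5 b=-61/12 c=0 d=7/36
  seg 1: a=-5 b=1/6 c=7/4 d=-7/24
S(4) = -27/8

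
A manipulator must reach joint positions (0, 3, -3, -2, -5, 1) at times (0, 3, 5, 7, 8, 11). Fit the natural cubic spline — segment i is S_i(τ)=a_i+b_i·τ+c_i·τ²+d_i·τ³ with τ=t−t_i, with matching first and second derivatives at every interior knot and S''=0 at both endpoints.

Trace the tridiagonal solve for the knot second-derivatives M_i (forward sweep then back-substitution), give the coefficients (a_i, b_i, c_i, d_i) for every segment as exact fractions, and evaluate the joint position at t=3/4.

Δ: Δ0=1, Δ1=-3, Δ2=1/2, Δ3=-3, Δ4=2
row 1: diag=10, rhs=-24; c'=1/5, d'=-12/5
row 2: denom=8−2·1/5=38/5; d'=(21−2·-12/5)/(38/5)=129/38
row 3: denom=6−2·5/19=104/19; d'=(-21−2·129/38)/(104/19)=-66/13
row 4: denom=8−1·19/104=813/104; d'=(30−1·-66/13)/(813/104)=1216/271
back: M4=1216/271
back: M3=-66/13−19/104·1216/271=-1598/271
back: M2=129/38−5/19·-1598/271=2681/542
back: M1=-12/5−1/5·2681/542=-1837/542
M: M0=0, M1=-1837/542, M2=2681/542, M3=-1598/271, M4=1216/271, M5=0
seg 0: a=0, c=M0/2=0, d=(M1−M0)/(6·3)=-1837/9756, b=Δ0−h0·(2M0+M1)/6=2921/1084
seg 1: a=3, c=M1/2=-1837/1084, d=(M2−M1)/(6·2)=753/1084, b=Δ1−h1·(2M1+M2)/6=-1295/542
seg 2: a=-3, c=M2/2=2681/1084, d=(M3−M2)/(6·2)=-1959/2168, b=Δ2−h2·(2M2+M3)/6=-451/542
seg 3: a=-2, c=M3/2=-799/271, d=(M4−M3)/(6·1)=469/271, b=Δ3−h3·(2M3+M4)/6=-483/271
seg 4: a=-5, c=M4/2=608/271, d=(M5−M4)/(6·3)=-608/2439, b=Δ4−h4·(2M4+M5)/6=-674/271
t_q=3/4 → seg 0, τ=3/4; S=0+2921/1084·τ+0·τ²+-1837/9756·τ³=134697/69376

  seg 0: a=0 b=2921/1084 c=0 d=-1837/9756
  seg 1: a=3 b=-1295/542 c=-1837/1084 d=753/1084
  seg 2: a=-3 b=-451/542 c=2681/1084 d=-1959/2168
  seg 3: a=-2 b=-483/271 c=-799/271 d=469/271
  seg 4: a=-5 b=-674/271 c=608/271 d=-608/2439
S(3/4) = 134697/69376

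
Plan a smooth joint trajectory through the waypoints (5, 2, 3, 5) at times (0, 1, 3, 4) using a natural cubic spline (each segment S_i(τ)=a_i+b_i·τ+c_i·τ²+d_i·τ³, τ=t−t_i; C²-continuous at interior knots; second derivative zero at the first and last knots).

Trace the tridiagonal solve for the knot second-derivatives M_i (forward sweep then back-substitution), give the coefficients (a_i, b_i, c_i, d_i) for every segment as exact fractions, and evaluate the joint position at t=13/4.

  seg 0: a=5 b=-57/16 c=0 d=9/16
  seg 1: a=2 b=-15/8 c=27/16 d=-1/4
  seg 2: a=3 b=15/8 c=3/16 d=-1/16
S(13/4) = 3563/1024

Δ: Δ0=-3, Δ1=1/2, Δ2=2
row 1: diag=6, rhs=21; c'=1/3, d'=7/2
row 2: denom=6−2·1/3=16/3; d'=(9−2·7/2)/(16/3)=3/8
back: M2=3/8
back: M1=7/2−1/3·3/8=27/8
M: M0=0, M1=27/8, M2=3/8, M3=0
seg 0: a=5, c=M0/2=0, d=(M1−M0)/(6·1)=9/16, b=Δ0−h0·(2M0+M1)/6=-57/16
seg 1: a=2, c=M1/2=27/16, d=(M2−M1)/(6·2)=-1/4, b=Δ1−h1·(2M1+M2)/6=-15/8
seg 2: a=3, c=M2/2=3/16, d=(M3−M2)/(6·1)=-1/16, b=Δ2−h2·(2M2+M3)/6=15/8
t_q=13/4 → seg 2, τ=1/4; S=3+15/8·τ+3/16·τ²+-1/16·τ³=3563/1024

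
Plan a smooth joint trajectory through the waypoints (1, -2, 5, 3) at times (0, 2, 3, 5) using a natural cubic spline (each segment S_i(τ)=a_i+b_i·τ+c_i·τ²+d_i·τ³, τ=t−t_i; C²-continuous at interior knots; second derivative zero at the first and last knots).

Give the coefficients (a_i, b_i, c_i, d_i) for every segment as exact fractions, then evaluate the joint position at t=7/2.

Δ: Δ0=-3/2, Δ1=7, Δ2=-1
row 1: diag=6, rhs=51; c'=1/6, d'=17/2
row 2: denom=6−1·1/6=35/6; d'=(-48−1·17/2)/(35/6)=-339/35
back: M2=-339/35
back: M1=17/2−1/6·-339/35=354/35
M: M0=0, M1=354/35, M2=-339/35, M3=0
seg 0: a=1, c=M0/2=0, d=(M1−M0)/(6·2)=59/70, b=Δ0−h0·(2M0+M1)/6=-341/70
seg 1: a=-2, c=M1/2=177/35, d=(M2−M1)/(6·1)=-33/10, b=Δ1−h1·(2M1+M2)/6=367/70
seg 2: a=5, c=M2/2=-339/70, d=(M3−M2)/(6·2)=113/140, b=Δ2−h2·(2M2+M3)/6=191/35
t_q=7/2 → seg 2, τ=1/2; S=5+191/35·τ+-339/70·τ²+113/140·τ³=1059/160

  seg 0: a=1 b=-341/70 c=0 d=59/70
  seg 1: a=-2 b=367/70 c=177/35 d=-33/10
  seg 2: a=5 b=191/35 c=-339/70 d=113/140
S(7/2) = 1059/160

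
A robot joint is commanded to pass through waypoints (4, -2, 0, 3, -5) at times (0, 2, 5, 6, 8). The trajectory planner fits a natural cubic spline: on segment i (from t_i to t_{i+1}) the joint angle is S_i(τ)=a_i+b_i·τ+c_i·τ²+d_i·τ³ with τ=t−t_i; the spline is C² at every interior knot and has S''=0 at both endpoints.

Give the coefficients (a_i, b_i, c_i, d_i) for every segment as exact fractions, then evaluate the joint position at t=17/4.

Δ: Δ0=-3, Δ1=2/3, Δ2=3, Δ3=-4
row 1: diag=10, rhs=22; c'=3/10, d'=11/5
row 2: denom=8−3·3/10=71/10; d'=(14−3·11/5)/(71/10)=74/71
row 3: denom=6−1·10/71=416/71; d'=(-42−1·74/71)/(416/71)=-191/26
back: M3=-191/26
back: M2=74/71−10/71·-191/26=27/13
back: M1=11/5−3/10·27/13=41/26
M: M0=0, M1=41/26, M2=27/13, M3=-191/26, M4=0
seg 0: a=4, c=M0/2=0, d=(M1−M0)/(6·2)=41/312, b=Δ0−h0·(2M0+M1)/6=-275/78
seg 1: a=-2, c=M1/2=41/52, d=(M2−M1)/(6·3)=1/36, b=Δ1−h1·(2M1+M2)/6=-76/39
seg 2: a=0, c=M2/2=27/26, d=(M3−M2)/(6·1)=-245/156, b=Δ2−h2·(2M2+M3)/6=551/156
seg 3: a=3, c=M3/2=-191/52, d=(M4−M3)/(6·2)=191/312, b=Δ3−h3·(2M3+M4)/6=35/39
t_q=17/4 → seg 1, τ=9/4; S=-2+-76/39·τ+41/52·τ²+1/36·τ³=-6911/3328

  seg 0: a=4 b=-275/78 c=0 d=41/312
  seg 1: a=-2 b=-76/39 c=41/52 d=1/36
  seg 2: a=0 b=551/156 c=27/26 d=-245/156
  seg 3: a=3 b=35/39 c=-191/52 d=191/312
S(17/4) = -6911/3328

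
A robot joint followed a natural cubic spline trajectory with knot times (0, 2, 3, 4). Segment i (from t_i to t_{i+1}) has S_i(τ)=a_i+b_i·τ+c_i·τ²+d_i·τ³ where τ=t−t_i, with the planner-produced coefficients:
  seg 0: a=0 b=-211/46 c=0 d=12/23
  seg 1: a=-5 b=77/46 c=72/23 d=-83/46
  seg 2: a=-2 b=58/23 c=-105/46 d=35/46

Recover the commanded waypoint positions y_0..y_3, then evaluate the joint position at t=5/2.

y_0 = S_0(0) = a_0 = 0
y_1 = S_1(0) = a_1 = -5
y_2 = S_2(0) = a_2 = -2
y_3 = S_2(1) = -1
t_q=5/2 is in segment 1 (τ=1/2); S_1(τ)=-1327/368

y_0=0 y_1=-5 y_2=-2 y_3=-1
S(5/2) = -1327/368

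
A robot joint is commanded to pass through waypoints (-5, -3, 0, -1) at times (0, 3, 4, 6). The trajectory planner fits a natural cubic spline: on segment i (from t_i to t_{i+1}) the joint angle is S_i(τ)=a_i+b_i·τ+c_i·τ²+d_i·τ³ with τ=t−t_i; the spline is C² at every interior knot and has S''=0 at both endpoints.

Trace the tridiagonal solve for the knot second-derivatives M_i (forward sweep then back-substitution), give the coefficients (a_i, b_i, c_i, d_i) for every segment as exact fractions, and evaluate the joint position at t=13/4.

Δ: Δ0=2/3, Δ1=3, Δ2=-1/2
row 1: diag=8, rhs=14; c'=1/8, d'=7/4
row 2: denom=6−1·1/8=47/8; d'=(-21−1·7/4)/(47/8)=-182/47
back: M2=-182/47
back: M1=7/4−1/8·-182/47=105/47
M: M0=0, M1=105/47, M2=-182/47, M3=0
seg 0: a=-5, c=M0/2=0, d=(M1−M0)/(6·3)=35/282, b=Δ0−h0·(2M0+M1)/6=-127/282
seg 1: a=-3, c=M1/2=105/94, d=(M2−M1)/(6·1)=-287/282, b=Δ1−h1·(2M1+M2)/6=409/141
seg 2: a=0, c=M2/2=-91/47, d=(M3−M2)/(6·2)=91/282, b=Δ2−h2·(2M2+M3)/6=587/282
t_q=13/4 → seg 1, τ=1/4; S=-3+409/141·τ+105/94·τ²+-287/282·τ³=-13361/6016

  seg 0: a=-5 b=-127/282 c=0 d=35/282
  seg 1: a=-3 b=409/141 c=105/94 d=-287/282
  seg 2: a=0 b=587/282 c=-91/47 d=91/282
S(13/4) = -13361/6016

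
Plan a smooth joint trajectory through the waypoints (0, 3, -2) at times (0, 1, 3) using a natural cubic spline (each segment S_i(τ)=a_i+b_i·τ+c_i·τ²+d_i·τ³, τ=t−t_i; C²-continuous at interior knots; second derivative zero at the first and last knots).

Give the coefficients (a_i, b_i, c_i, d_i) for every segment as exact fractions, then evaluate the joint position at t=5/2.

  seg 0: a=0 b=47/12 c=0 d=-11/12
  seg 1: a=3 b=7/6 c=-11/4 d=11/24
S(5/2) = 7/64

Δ: Δ0=3, Δ1=-5/2
row 1: diag=6, rhs=-33; c'=1/3, d'=-11/2
back: M1=-11/2
M: M0=0, M1=-11/2, M2=0
seg 0: a=0, c=M0/2=0, d=(M1−M0)/(6·1)=-11/12, b=Δ0−h0·(2M0+M1)/6=47/12
seg 1: a=3, c=M1/2=-11/4, d=(M2−M1)/(6·2)=11/24, b=Δ1−h1·(2M1+M2)/6=7/6
t_q=5/2 → seg 1, τ=3/2; S=3+7/6·τ+-11/4·τ²+11/24·τ³=7/64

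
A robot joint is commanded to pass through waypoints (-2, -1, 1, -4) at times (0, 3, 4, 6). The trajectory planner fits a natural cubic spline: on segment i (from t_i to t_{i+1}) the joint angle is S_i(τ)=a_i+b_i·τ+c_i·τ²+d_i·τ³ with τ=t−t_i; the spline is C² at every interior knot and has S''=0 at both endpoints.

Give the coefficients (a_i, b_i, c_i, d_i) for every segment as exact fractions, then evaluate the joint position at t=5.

  seg 0: a=-2 b=-167/282 c=0 d=29/282
  seg 1: a=-1 b=308/141 c=87/94 d=-313/282
  seg 2: a=1 b=199/282 c=-113/47 d=113/282
S(5) = -14/47

Δ: Δ0=1/3, Δ1=2, Δ2=-5/2
row 1: diag=8, rhs=10; c'=1/8, d'=5/4
row 2: denom=6−1·1/8=47/8; d'=(-27−1·5/4)/(47/8)=-226/47
back: M2=-226/47
back: M1=5/4−1/8·-226/47=87/47
M: M0=0, M1=87/47, M2=-226/47, M3=0
seg 0: a=-2, c=M0/2=0, d=(M1−M0)/(6·3)=29/282, b=Δ0−h0·(2M0+M1)/6=-167/282
seg 1: a=-1, c=M1/2=87/94, d=(M2−M1)/(6·1)=-313/282, b=Δ1−h1·(2M1+M2)/6=308/141
seg 2: a=1, c=M2/2=-113/47, d=(M3−M2)/(6·2)=113/282, b=Δ2−h2·(2M2+M3)/6=199/282
t_q=5 → seg 2, τ=1; S=1+199/282·τ+-113/47·τ²+113/282·τ³=-14/47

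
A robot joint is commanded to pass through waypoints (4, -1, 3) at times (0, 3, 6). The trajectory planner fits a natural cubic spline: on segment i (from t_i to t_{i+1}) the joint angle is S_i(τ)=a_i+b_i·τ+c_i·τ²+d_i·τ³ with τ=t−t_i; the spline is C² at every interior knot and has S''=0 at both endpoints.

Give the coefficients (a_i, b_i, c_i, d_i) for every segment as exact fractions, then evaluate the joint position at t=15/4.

  seg 0: a=4 b=-29/12 c=0 d=1/12
  seg 1: a=-1 b=-1/6 c=3/4 d=-1/12
S(15/4) = -189/256

Δ: Δ0=-5/3, Δ1=4/3
row 1: diag=12, rhs=18; c'=1/4, d'=3/2
back: M1=3/2
M: M0=0, M1=3/2, M2=0
seg 0: a=4, c=M0/2=0, d=(M1−M0)/(6·3)=1/12, b=Δ0−h0·(2M0+M1)/6=-29/12
seg 1: a=-1, c=M1/2=3/4, d=(M2−M1)/(6·3)=-1/12, b=Δ1−h1·(2M1+M2)/6=-1/6
t_q=15/4 → seg 1, τ=3/4; S=-1+-1/6·τ+3/4·τ²+-1/12·τ³=-189/256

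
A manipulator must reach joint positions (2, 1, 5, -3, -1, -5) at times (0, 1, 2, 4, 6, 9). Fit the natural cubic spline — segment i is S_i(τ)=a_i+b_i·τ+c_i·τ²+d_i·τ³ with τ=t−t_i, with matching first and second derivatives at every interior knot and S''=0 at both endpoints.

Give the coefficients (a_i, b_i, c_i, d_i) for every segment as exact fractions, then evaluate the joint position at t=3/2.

  seg 0: a=2 b=-3289/1191 c=0 d=2098/1191
  seg 1: a=1 b=3005/1191 c=2098/397 d=-4535/1191
  seg 2: a=5 b=1988/1191 c=-2437/397 d=3935/2382
  seg 3: a=-3 b=-3646/1191 c=1498/397 d=-4151/4764
  seg 4: a=-1 b=1877/1191 c=-1155/794 d=385/2382
S(3/2) = 9867/3176

Δ: Δ0=-1, Δ1=4, Δ2=-4, Δ3=1, Δ4=-4/3
row 1: diag=4, rhs=30; c'=1/4, d'=15/2
row 2: denom=6−1·1/4=23/4; d'=(-48−1·15/2)/(23/4)=-222/23
row 3: denom=8−2·8/23=168/23; d'=(30−2·-222/23)/(168/23)=27/4
row 4: denom=10−2·23/84=397/42; d'=(-14−2·27/4)/(397/42)=-1155/397
back: M4=-1155/397
back: M3=27/4−23/84·-1155/397=2996/397
back: M2=-222/23−8/23·2996/397=-4874/397
back: M1=15/2−1/4·-4874/397=4196/397
M: M0=0, M1=4196/397, M2=-4874/397, M3=2996/397, M4=-1155/397, M5=0
seg 0: a=2, c=M0/2=0, d=(M1−M0)/(6·1)=2098/1191, b=Δ0−h0·(2M0+M1)/6=-3289/1191
seg 1: a=1, c=M1/2=2098/397, d=(M2−M1)/(6·1)=-4535/1191, b=Δ1−h1·(2M1+M2)/6=3005/1191
seg 2: a=5, c=M2/2=-2437/397, d=(M3−M2)/(6·2)=3935/2382, b=Δ2−h2·(2M2+M3)/6=1988/1191
seg 3: a=-3, c=M3/2=1498/397, d=(M4−M3)/(6·2)=-4151/4764, b=Δ3−h3·(2M3+M4)/6=-3646/1191
seg 4: a=-1, c=M4/2=-1155/794, d=(M5−M4)/(6·3)=385/2382, b=Δ4−h4·(2M4+M5)/6=1877/1191
t_q=3/2 → seg 1, τ=1/2; S=1+3005/1191·τ+2098/397·τ²+-4535/1191·τ³=9867/3176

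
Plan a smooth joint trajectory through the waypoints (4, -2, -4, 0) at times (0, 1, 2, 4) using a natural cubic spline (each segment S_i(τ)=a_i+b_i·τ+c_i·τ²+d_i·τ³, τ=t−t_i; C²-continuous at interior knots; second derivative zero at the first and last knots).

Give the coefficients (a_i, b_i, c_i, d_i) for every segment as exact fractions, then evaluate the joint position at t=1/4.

  seg 0: a=4 b=-158/23 c=0 d=20/23
  seg 1: a=-2 b=-98/23 c=60/23 d=-8/23
  seg 2: a=-4 b=-2/23 c=36/23 d=-6/23
S(1/4) = 845/368

Δ: Δ0=-6, Δ1=-2, Δ2=2
row 1: diag=4, rhs=24; c'=1/4, d'=6
row 2: denom=6−1·1/4=23/4; d'=(24−1·6)/(23/4)=72/23
back: M2=72/23
back: M1=6−1/4·72/23=120/23
M: M0=0, M1=120/23, M2=72/23, M3=0
seg 0: a=4, c=M0/2=0, d=(M1−M0)/(6·1)=20/23, b=Δ0−h0·(2M0+M1)/6=-158/23
seg 1: a=-2, c=M1/2=60/23, d=(M2−M1)/(6·1)=-8/23, b=Δ1−h1·(2M1+M2)/6=-98/23
seg 2: a=-4, c=M2/2=36/23, d=(M3−M2)/(6·2)=-6/23, b=Δ2−h2·(2M2+M3)/6=-2/23
t_q=1/4 → seg 0, τ=1/4; S=4+-158/23·τ+0·τ²+20/23·τ³=845/368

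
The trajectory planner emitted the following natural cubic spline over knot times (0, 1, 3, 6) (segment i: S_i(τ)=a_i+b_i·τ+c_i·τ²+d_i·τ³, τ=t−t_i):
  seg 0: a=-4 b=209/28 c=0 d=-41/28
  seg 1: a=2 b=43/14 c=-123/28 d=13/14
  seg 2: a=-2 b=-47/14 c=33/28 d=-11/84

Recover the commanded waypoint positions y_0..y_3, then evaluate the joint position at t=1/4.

y_0=-4 y_1=2 y_2=-2 y_3=-5
S(1/4) = -3865/1792

y_0 = S_0(0) = a_0 = -4
y_1 = S_1(0) = a_1 = 2
y_2 = S_2(0) = a_2 = -2
y_3 = S_2(3) = -5
t_q=1/4 is in segment 0 (τ=1/4); S_0(τ)=-3865/1792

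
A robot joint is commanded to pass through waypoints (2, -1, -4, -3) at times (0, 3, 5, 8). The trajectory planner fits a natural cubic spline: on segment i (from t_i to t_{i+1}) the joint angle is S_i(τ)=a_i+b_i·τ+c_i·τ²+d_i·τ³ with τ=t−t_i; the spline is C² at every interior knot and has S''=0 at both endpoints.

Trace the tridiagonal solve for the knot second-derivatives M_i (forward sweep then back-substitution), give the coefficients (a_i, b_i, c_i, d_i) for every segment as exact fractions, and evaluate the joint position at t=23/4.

  seg 0: a=2 b=-35/48 c=0 d=-13/432
  seg 1: a=-1 b=-37/24 c=-13/48 d=7/48
  seg 2: a=-4 b=-7/8 c=29/48 d=-29/432
S(23/4) = -4449/1024

Δ: Δ0=-1, Δ1=-3/2, Δ2=1/3
row 1: diag=10, rhs=-3; c'=1/5, d'=-3/10
row 2: denom=10−2·1/5=48/5; d'=(11−2·-3/10)/(48/5)=29/24
back: M2=29/24
back: M1=-3/10−1/5·29/24=-13/24
M: M0=0, M1=-13/24, M2=29/24, M3=0
seg 0: a=2, c=M0/2=0, d=(M1−M0)/(6·3)=-13/432, b=Δ0−h0·(2M0+M1)/6=-35/48
seg 1: a=-1, c=M1/2=-13/48, d=(M2−M1)/(6·2)=7/48, b=Δ1−h1·(2M1+M2)/6=-37/24
seg 2: a=-4, c=M2/2=29/48, d=(M3−M2)/(6·3)=-29/432, b=Δ2−h2·(2M2+M3)/6=-7/8
t_q=23/4 → seg 2, τ=3/4; S=-4+-7/8·τ+29/48·τ²+-29/432·τ³=-4449/1024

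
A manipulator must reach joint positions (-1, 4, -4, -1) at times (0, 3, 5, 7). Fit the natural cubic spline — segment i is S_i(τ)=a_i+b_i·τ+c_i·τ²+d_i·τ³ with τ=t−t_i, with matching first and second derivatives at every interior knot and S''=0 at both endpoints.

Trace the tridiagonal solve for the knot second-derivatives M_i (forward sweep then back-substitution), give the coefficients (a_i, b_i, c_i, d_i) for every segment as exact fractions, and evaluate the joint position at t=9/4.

Δ: Δ0=5/3, Δ1=-4, Δ2=3/2
row 1: diag=10, rhs=-34; c'=1/5, d'=-17/5
row 2: denom=8−2·1/5=38/5; d'=(33−2·-17/5)/(38/5)=199/38
back: M2=199/38
back: M1=-17/5−1/5·199/38=-169/38
M: M0=0, M1=-169/38, M2=199/38, M3=0
seg 0: a=-1, c=M0/2=0, d=(M1−M0)/(6·3)=-169/684, b=Δ0−h0·(2M0+M1)/6=887/228
seg 1: a=4, c=M1/2=-169/76, d=(M2−M1)/(6·2)=46/57, b=Δ1−h1·(2M1+M2)/6=-317/114
seg 2: a=-4, c=M2/2=199/76, d=(M3−M2)/(6·2)=-199/456, b=Δ2−h2·(2M2+M3)/6=-227/114
t_q=9/4 → seg 0, τ=9/4; S=-1+887/228·τ+0·τ²+-169/684·τ³=24023/4864

  seg 0: a=-1 b=887/228 c=0 d=-169/684
  seg 1: a=4 b=-317/114 c=-169/76 d=46/57
  seg 2: a=-4 b=-227/114 c=199/76 d=-199/456
S(9/4) = 24023/4864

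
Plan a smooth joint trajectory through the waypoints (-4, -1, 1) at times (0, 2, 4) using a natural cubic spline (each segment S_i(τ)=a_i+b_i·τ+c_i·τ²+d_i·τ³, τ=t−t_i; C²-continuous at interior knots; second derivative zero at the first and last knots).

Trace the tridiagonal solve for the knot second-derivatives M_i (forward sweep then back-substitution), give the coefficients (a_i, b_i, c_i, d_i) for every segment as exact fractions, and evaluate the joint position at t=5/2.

Δ: Δ0=3/2, Δ1=1
row 1: diag=8, rhs=-3; c'=1/4, d'=-3/8
back: M1=-3/8
M: M0=0, M1=-3/8, M2=0
seg 0: a=-4, c=M0/2=0, d=(M1−M0)/(6·2)=-1/32, b=Δ0−h0·(2M0+M1)/6=13/8
seg 1: a=-1, c=M1/2=-3/16, d=(M2−M1)/(6·2)=1/32, b=Δ1−h1·(2M1+M2)/6=5/4
t_q=5/2 → seg 1, τ=1/2; S=-1+5/4·τ+-3/16·τ²+1/32·τ³=-107/256

  seg 0: a=-4 b=13/8 c=0 d=-1/32
  seg 1: a=-1 b=5/4 c=-3/16 d=1/32
S(5/2) = -107/256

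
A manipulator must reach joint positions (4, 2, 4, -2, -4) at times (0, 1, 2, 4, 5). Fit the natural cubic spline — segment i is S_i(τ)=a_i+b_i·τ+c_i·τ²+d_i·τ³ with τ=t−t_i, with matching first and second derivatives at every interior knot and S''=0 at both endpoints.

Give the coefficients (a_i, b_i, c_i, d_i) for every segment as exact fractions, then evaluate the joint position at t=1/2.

  seg 0: a=4 b=-202/61 c=0 d=80/61
  seg 1: a=2 b=38/61 c=240/61 d=-156/61
  seg 2: a=4 b=50/61 c=-228/61 d=223/244
  seg 3: a=-2 b=-193/61 c=213/122 d=-71/122
S(1/2) = 153/61

Δ: Δ0=-2, Δ1=2, Δ2=-3, Δ3=-2
row 1: diag=4, rhs=24; c'=1/4, d'=6
row 2: denom=6−1·1/4=23/4; d'=(-30−1·6)/(23/4)=-144/23
row 3: denom=6−2·8/23=122/23; d'=(6−2·-144/23)/(122/23)=213/61
back: M3=213/61
back: M2=-144/23−8/23·213/61=-456/61
back: M1=6−1/4·-456/61=480/61
M: M0=0, M1=480/61, M2=-456/61, M3=213/61, M4=0
seg 0: a=4, c=M0/2=0, d=(M1−M0)/(6·1)=80/61, b=Δ0−h0·(2M0+M1)/6=-202/61
seg 1: a=2, c=M1/2=240/61, d=(M2−M1)/(6·1)=-156/61, b=Δ1−h1·(2M1+M2)/6=38/61
seg 2: a=4, c=M2/2=-228/61, d=(M3−M2)/(6·2)=223/244, b=Δ2−h2·(2M2+M3)/6=50/61
seg 3: a=-2, c=M3/2=213/122, d=(M4−M3)/(6·1)=-71/122, b=Δ3−h3·(2M3+M4)/6=-193/61
t_q=1/2 → seg 0, τ=1/2; S=4+-202/61·τ+0·τ²+80/61·τ³=153/61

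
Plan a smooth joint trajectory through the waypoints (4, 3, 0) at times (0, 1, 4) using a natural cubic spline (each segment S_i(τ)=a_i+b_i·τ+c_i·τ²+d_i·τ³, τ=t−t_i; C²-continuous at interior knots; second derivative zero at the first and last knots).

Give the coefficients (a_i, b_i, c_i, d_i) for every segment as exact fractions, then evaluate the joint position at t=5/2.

  seg 0: a=4 b=-1 c=0 d=0
  seg 1: a=3 b=-1 c=0 d=0
S(5/2) = 3/2

Δ: Δ0=-1, Δ1=-1
row 1: diag=8, rhs=0; c'=3/8, d'=0
back: M1=0
M: M0=0, M1=0, M2=0
seg 0: a=4, c=M0/2=0, d=(M1−M0)/(6·1)=0, b=Δ0−h0·(2M0+M1)/6=-1
seg 1: a=3, c=M1/2=0, d=(M2−M1)/(6·3)=0, b=Δ1−h1·(2M1+M2)/6=-1
t_q=5/2 → seg 1, τ=3/2; S=3+-1·τ+0·τ²+0·τ³=3/2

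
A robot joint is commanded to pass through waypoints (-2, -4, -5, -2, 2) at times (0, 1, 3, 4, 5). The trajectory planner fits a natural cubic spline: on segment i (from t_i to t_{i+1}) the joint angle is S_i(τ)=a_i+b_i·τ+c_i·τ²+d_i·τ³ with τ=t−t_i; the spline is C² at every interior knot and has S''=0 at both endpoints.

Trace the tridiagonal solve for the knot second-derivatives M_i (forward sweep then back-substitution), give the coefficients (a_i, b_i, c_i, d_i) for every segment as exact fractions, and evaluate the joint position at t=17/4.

  seg 0: a=-2 b=-505/244 c=0 d=17/244
  seg 1: a=-4 b=-227/122 c=51/244 d=115/488
  seg 2: a=-5 b=110/61 c=99/61 d=-26/61
  seg 3: a=-2 b=230/61 c=21/61 d=-7/61
S(17/4) = -4051/3904

Δ: Δ0=-2, Δ1=-1/2, Δ2=3, Δ3=4
row 1: diag=6, rhs=9; c'=1/3, d'=3/2
row 2: denom=6−2·1/3=16/3; d'=(21−2·3/2)/(16/3)=27/8
row 3: denom=4−1·3/16=61/16; d'=(6−1·27/8)/(61/16)=42/61
back: M3=42/61
back: M2=27/8−3/16·42/61=198/61
back: M1=3/2−1/3·198/61=51/122
M: M0=0, M1=51/122, M2=198/61, M3=42/61, M4=0
seg 0: a=-2, c=M0/2=0, d=(M1−M0)/(6·1)=17/244, b=Δ0−h0·(2M0+M1)/6=-505/244
seg 1: a=-4, c=M1/2=51/244, d=(M2−M1)/(6·2)=115/488, b=Δ1−h1·(2M1+M2)/6=-227/122
seg 2: a=-5, c=M2/2=99/61, d=(M3−M2)/(6·1)=-26/61, b=Δ2−h2·(2M2+M3)/6=110/61
seg 3: a=-2, c=M3/2=21/61, d=(M4−M3)/(6·1)=-7/61, b=Δ3−h3·(2M3+M4)/6=230/61
t_q=17/4 → seg 3, τ=1/4; S=-2+230/61·τ+21/61·τ²+-7/61·τ³=-4051/3904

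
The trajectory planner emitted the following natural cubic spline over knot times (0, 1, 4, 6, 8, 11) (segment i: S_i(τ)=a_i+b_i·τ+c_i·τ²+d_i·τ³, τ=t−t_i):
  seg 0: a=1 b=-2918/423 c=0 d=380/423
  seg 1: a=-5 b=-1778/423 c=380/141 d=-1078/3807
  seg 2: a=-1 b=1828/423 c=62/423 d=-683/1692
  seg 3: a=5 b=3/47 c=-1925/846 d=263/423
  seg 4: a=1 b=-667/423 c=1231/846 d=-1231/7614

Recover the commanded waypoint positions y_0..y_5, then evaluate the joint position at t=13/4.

y_0 = S_0(0) = a_0 = 1
y_1 = S_1(0) = a_1 = -5
y_2 = S_2(0) = a_2 = -1
y_3 = S_3(0) = a_3 = 5
y_4 = S_4(0) = a_4 = 1
y_5 = S_4(3) = 5
t_q=13/4 is in segment 1 (τ=9/4); S_1(τ)=-6075/1504

y_0=1 y_1=-5 y_2=-1 y_3=5 y_4=1 y_5=5
S(13/4) = -6075/1504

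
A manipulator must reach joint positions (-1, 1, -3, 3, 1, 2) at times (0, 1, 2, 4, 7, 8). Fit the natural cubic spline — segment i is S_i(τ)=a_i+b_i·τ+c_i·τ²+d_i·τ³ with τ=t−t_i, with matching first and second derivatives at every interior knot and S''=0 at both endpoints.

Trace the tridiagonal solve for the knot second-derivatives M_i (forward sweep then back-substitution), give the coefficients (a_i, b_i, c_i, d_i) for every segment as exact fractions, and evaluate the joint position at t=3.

Δ: Δ0=2, Δ1=-4, Δ2=3, Δ3=-2/3, Δ4=1
row 1: diag=4, rhs=-36; c'=1/4, d'=-9
row 2: denom=6−1·1/4=23/4; d'=(42−1·-9)/(23/4)=204/23
row 3: denom=10−2·8/23=214/23; d'=(-22−2·204/23)/(214/23)=-457/107
row 4: denom=8−3·69/214=1505/214; d'=(10−3·-457/107)/(1505/214)=4882/1505
back: M4=4882/1505
back: M3=-457/107−69/214·4882/1505=-8002/1505
back: M2=204/23−8/23·-8002/1505=16132/1505
back: M1=-9−1/4·16132/1505=-17578/1505
M: M0=0, M1=-17578/1505, M2=16132/1505, M3=-8002/1505, M4=4882/1505, M5=0
seg 0: a=-1, c=M0/2=0, d=(M1−M0)/(6·1)=-8789/4515, b=Δ0−h0·(2M0+M1)/6=17819/4515
seg 1: a=1, c=M1/2=-8789/1505, d=(M2−M1)/(6·1)=3371/903, b=Δ1−h1·(2M1+M2)/6=-8548/4515
seg 2: a=-3, c=M2/2=8066/1505, d=(M3−M2)/(6·2)=-12067/9030, b=Δ2−h2·(2M2+M3)/6=-1531/645
seg 3: a=3, c=M3/2=-4001/1505, d=(M4−M3)/(6·3)=6442/13545, b=Δ3−h3·(2M3+M4)/6=13673/4515
seg 4: a=1, c=M4/2=2441/1505, d=(M5−M4)/(6·1)=-2441/4515, b=Δ4−h4·(2M4+M5)/6=-367/4515
t_q=3 → seg 2, τ=1; S=-3+-1531/645·τ+8066/1505·τ²+-12067/9030·τ³=-813/602

  seg 0: a=-1 b=17819/4515 c=0 d=-8789/4515
  seg 1: a=1 b=-8548/4515 c=-8789/1505 d=3371/903
  seg 2: a=-3 b=-1531/645 c=8066/1505 d=-12067/9030
  seg 3: a=3 b=13673/4515 c=-4001/1505 d=6442/13545
  seg 4: a=1 b=-367/4515 c=2441/1505 d=-2441/4515
S(3) = -813/602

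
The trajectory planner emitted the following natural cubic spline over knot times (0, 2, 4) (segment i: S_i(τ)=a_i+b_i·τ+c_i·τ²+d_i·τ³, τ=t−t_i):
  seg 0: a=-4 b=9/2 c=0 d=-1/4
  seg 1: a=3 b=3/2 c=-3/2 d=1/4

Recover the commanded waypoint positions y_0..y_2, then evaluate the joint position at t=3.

y_0 = S_0(0) = a_0 = -4
y_1 = S_1(0) = a_1 = 3
y_2 = S_1(2) = 2
t_q=3 is in segment 1 (τ=1); S_1(τ)=13/4

y_0=-4 y_1=3 y_2=2
S(3) = 13/4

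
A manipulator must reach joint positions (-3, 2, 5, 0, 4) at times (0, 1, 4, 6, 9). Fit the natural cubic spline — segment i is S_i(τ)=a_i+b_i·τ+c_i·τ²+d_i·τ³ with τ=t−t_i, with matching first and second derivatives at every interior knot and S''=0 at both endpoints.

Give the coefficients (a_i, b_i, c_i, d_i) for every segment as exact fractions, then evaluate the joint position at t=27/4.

  seg 0: a=-3 b=1823/339 c=0 d=-128/339
  seg 1: a=2 b=1439/339 c=-128/113 d=52/3051
  seg 2: a=5 b=-709/339 c=-332/339 d=1051/2712
  seg 3: a=0 b=-307/226 c=1825/1356 d=-1825/12204
S(27/4) = -9397/28928

Δ: Δ0=5, Δ1=1, Δ2=-5/2, Δ3=4/3
row 1: diag=8, rhs=-24; c'=3/8, d'=-3
row 2: denom=10−3·3/8=71/8; d'=(-21−3·-3)/(71/8)=-96/71
row 3: denom=10−2·16/71=678/71; d'=(23−2·-96/71)/(678/71)=1825/678
back: M3=1825/678
back: M2=-96/71−16/71·1825/678=-664/339
back: M1=-3−3/8·-664/339=-256/113
M: M0=0, M1=-256/113, M2=-664/339, M3=1825/678, M4=0
seg 0: a=-3, c=M0/2=0, d=(M1−M0)/(6·1)=-128/339, b=Δ0−h0·(2M0+M1)/6=1823/339
seg 1: a=2, c=M1/2=-128/113, d=(M2−M1)/(6·3)=52/3051, b=Δ1−h1·(2M1+M2)/6=1439/339
seg 2: a=5, c=M2/2=-332/339, d=(M3−M2)/(6·2)=1051/2712, b=Δ2−h2·(2M2+M3)/6=-709/339
seg 3: a=0, c=M3/2=1825/1356, d=(M4−M3)/(6·3)=-1825/12204, b=Δ3−h3·(2M3+M4)/6=-307/226
t_q=27/4 → seg 3, τ=3/4; S=0+-307/226·τ+1825/1356·τ²+-1825/12204·τ³=-9397/28928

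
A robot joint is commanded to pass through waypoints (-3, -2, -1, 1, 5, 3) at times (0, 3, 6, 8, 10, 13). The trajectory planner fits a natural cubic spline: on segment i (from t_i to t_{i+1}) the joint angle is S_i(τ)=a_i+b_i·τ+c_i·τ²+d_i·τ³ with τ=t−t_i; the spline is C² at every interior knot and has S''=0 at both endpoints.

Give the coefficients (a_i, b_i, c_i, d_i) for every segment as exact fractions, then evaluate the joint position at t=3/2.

  seg 0: a=-3 b=236/663 c=0 d=-5/1989
  seg 1: a=-2 b=191/663 c=-5/221 d=25/1989
  seg 2: a=-1 b=326/663 c=20/221 d=217/2652
  seg 3: a=1 b=1217/663 c=257/442 d=-331/1326
  seg 4: a=5 b=773/663 c=-405/442 d=45/442
S(3/2) = -4375/1768

Δ: Δ0=1/3, Δ1=1/3, Δ2=1, Δ3=2, Δ4=-2/3
row 1: diag=12, rhs=0; c'=1/4, d'=0
row 2: denom=10−3·1/4=37/4; d'=(4−3·0)/(37/4)=16/37
row 3: denom=8−2·8/37=280/37; d'=(6−2·16/37)/(280/37)=19/28
row 4: denom=10−2·37/140=663/70; d'=(-16−2·19/28)/(663/70)=-405/221
back: M4=-405/221
back: M3=19/28−37/140·-405/221=257/221
back: M2=16/37−8/37·257/221=40/221
back: M1=0−1/4·40/221=-10/221
M: M0=0, M1=-10/221, M2=40/221, M3=257/221, M4=-405/221, M5=0
seg 0: a=-3, c=M0/2=0, d=(M1−M0)/(6·3)=-5/1989, b=Δ0−h0·(2M0+M1)/6=236/663
seg 1: a=-2, c=M1/2=-5/221, d=(M2−M1)/(6·3)=25/1989, b=Δ1−h1·(2M1+M2)/6=191/663
seg 2: a=-1, c=M2/2=20/221, d=(M3−M2)/(6·2)=217/2652, b=Δ2−h2·(2M2+M3)/6=326/663
seg 3: a=1, c=M3/2=257/442, d=(M4−M3)/(6·2)=-331/1326, b=Δ3−h3·(2M3+M4)/6=1217/663
seg 4: a=5, c=M4/2=-405/442, d=(M5−M4)/(6·3)=45/442, b=Δ4−h4·(2M4+M5)/6=773/663
t_q=3/2 → seg 0, τ=3/2; S=-3+236/663·τ+0·τ²+-5/1989·τ³=-4375/1768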